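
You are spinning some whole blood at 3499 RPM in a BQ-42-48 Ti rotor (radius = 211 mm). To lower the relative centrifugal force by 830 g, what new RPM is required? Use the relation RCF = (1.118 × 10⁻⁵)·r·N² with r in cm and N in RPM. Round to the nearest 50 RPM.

N₂ ≈ 2950 RPM

r = 211 mm = 21.1 cm
Current RCF = 1.118 × 10⁻⁵ × 21.1 × (3499)² = 1.118 × 10⁻⁵ × 21.1 × 12,243,001 ≈ 2,888.1 × g
Target RCF = 2,888.1 − 830 = 2,058.1 × g
N² = 2,058.1 / (23.5898 × 10⁻⁵) = 8,724,533
N ≈ √8,724,533 ≈ 2,953.7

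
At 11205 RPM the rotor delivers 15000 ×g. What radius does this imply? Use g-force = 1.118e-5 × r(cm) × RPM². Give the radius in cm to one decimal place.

15000 = 1.118 × 10⁻⁵ × r × (11205)²
r = 15000 / (1.118 × 10⁻⁵ × 125,552,025) = 15000 / 1403.672 ≈ 10.686 cm

10.7 cm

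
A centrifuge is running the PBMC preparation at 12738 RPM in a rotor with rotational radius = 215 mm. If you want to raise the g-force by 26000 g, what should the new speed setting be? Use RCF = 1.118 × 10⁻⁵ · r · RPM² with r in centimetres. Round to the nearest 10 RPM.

r = 215 mm = 21.5 cm
Current RCF = 1.118 × 10⁻⁵ × 21.5 × (12738)² = 1.118 × 10⁻⁵ × 21.5 × 162,256,644 ≈ 39,001.6 × g
Target RCF = 39,001.6 + 26,000 = 65,001.6 × g
N² = 65,001.6 / (24.037 × 10⁻⁵) = 270,423,098
N ≈ √270,423,098 ≈ 16,444.5

≈ 16440 RPM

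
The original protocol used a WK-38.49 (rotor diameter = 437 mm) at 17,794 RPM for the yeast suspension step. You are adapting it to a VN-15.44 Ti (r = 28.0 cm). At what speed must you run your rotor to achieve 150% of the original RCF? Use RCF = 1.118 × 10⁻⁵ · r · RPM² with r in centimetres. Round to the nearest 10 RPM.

≈ 19250 RPM

Original rotor: r = 437 mm / 2 = 218.5 mm = 21.85 cm
RCF_original = 1.118 × 10⁻⁵ × 21.85 × (17794)² = 1.118 × 10⁻⁵ × 21.85 × 316,626,436 ≈ 77,346.5 × g
Target RCF = 1.5 × 77,346.5 ≈ 116,019.8 × g
116,019.8 = 1.118 × 10⁻⁵ × 28 × N²
N² = 116,019.8 / (31.304 × 10⁻⁵) = 370,622,924
N ≈ √370,622,924 ≈ 19,251.6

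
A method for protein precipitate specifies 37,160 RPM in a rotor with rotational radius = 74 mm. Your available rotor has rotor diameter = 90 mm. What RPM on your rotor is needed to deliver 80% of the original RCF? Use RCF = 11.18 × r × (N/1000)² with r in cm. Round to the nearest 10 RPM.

Original rotor: r = 74 mm = 7.4 cm
RCF_original = 11.18 × 7.4 × (37.16)² = 11.18 × 7.4 × 1,380.8656 ≈ 114,241.8 × g
Target RCF = 0.8 × 114,241.8 ≈ 91,393.4 × g
Your rotor: r = 90 mm / 2 = 45 mm = 4.5 cm
91,393.4 = 11.18 × 4.5 × (N/1000)²
(N/1000)² = 91,393.4 / 50.31 = 1816.605
N = 1000 × √1816.605 ≈ 42,621.6

≈ 42620 RPM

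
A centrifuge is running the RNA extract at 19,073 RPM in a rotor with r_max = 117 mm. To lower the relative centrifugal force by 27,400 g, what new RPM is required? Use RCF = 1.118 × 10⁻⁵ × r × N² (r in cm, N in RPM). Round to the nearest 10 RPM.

≈ 12420 RPM

r = 117 mm = 11.7 cm
Current RCF = 1.118 × 10⁻⁵ × 11.7 × (19073)² = 1.118 × 10⁻⁵ × 11.7 × 363,779,329 ≈ 47,584.5 × g
Target RCF = 47,584.5 − 27,400 = 20,184.5 × g
N² = 20,184.5 / (13.0806 × 10⁻⁵) = 154,308,671
N ≈ √154,308,671 ≈ 12,422.1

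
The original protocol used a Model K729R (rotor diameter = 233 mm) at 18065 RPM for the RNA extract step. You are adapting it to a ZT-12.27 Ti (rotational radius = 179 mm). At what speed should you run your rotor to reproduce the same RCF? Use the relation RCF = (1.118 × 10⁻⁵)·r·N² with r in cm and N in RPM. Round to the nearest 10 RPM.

≈ 14570 RPM

Original rotor: r = 233 mm / 2 = 116.5 mm = 11.65 cm
RCF = 1.118 × 10⁻⁵ × r × N²
RCF_original = 1.118 × 10⁻⁵ × 11.65 × (18065)² = 1.118 × 10⁻⁵ × 11.65 × 326,344,225 ≈ 42,505.4 × g
Your rotor: r = 179 mm = 17.9 cm
42,505.4 = 1.118 × 10⁻⁵ × 17.9 × N²
N² = 42,505.4 / (20.0122 × 10⁻⁵) = 212,397,438
N ≈ √212,397,438 ≈ 14,573.9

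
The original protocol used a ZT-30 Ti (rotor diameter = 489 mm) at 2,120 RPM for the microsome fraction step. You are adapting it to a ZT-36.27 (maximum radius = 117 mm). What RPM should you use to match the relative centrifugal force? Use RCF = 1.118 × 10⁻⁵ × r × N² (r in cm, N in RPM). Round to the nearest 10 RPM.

3060 RPM

Original rotor: r = 489 mm / 2 = 244.5 mm = 24.45 cm
RCF_original = 1.118 × 10⁻⁵ × 24.45 × (2120)² = 1.118 × 10⁻⁵ × 24.45 × 4,494,400 ≈ 1,228.5 × g
Your rotor: r = 117 mm = 11.7 cm
1,228.5 = 1.118 × 10⁻⁵ × 11.7 × N²
N² = 1,228.5 / (13.0806 × 10⁻⁵) = 9,391,771
N ≈ √9,391,771 ≈ 3,064.6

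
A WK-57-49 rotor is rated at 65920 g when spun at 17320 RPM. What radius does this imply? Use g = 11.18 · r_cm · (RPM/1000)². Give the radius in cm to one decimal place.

65920 = 11.18 × r × (17.32)²
r = 65920 / (11.18 × 299.9824) = 65920 / 3353.803 ≈ 19.655 cm

≈ 19.7 cm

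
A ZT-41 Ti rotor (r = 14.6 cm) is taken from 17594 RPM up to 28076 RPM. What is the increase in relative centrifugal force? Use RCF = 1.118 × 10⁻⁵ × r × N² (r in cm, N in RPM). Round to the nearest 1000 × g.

RCF₁ = 1.118 × 10⁻⁵ × 14.6 × (17594)² = 1.118 × 10⁻⁵ × 14.6 × 309,548,836 ≈ 50,527 × g
RCF₂ = 1.118 × 10⁻⁵ × 14.6 × (28076)² = 1.118 × 10⁻⁵ × 14.6 × 788,261,776 ≈ 128,666.4 × g
Increase = 128,666.4 − 50,527 = 78,139.4

≈ 78000 g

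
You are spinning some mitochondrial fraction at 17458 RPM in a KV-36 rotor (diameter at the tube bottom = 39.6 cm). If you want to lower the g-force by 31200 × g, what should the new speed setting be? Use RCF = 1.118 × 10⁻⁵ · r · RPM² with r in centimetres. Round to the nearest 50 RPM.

12800 RPM

r = 39.6 / 2 = 19.8 cm
Current RCF = 1.118 × 10⁻⁵ × 19.8 × (17458)² = 1.118 × 10⁻⁵ × 19.8 × 304,781,764 ≈ 67,467.7 × g
Target RCF = 67,467.7 − 31,200 = 36,267.7 × g
N² = 36,267.7 / (22.1364 × 10⁻⁵) = 163,837,390
N ≈ √163,837,390 ≈ 12,799.9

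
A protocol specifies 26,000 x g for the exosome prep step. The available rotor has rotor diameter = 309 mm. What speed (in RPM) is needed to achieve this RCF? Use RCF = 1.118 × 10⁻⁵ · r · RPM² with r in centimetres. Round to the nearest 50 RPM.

r = 309 mm / 2 = 154.5 mm = 15.45 cm
26,000 = 1.118 × 10⁻⁵ × 15.45 × N²
N² = 26,000 / (17.2731 × 10⁻⁵) = 150,523,068
N ≈ √150,523,068 ≈ 12,268.8

≈ 12250 RPM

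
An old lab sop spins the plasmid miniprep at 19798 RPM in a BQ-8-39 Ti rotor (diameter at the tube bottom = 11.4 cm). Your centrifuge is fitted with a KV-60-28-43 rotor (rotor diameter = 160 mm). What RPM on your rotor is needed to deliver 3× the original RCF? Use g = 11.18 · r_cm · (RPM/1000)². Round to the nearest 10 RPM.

Original rotor: r = 11.4 / 2 = 5.7 cm
RCF_original = 11.18 × 5.7 × (19.798)² = 11.18 × 5.7 × 391.960804 ≈ 24,978.1 × g
Target RCF = 3 × 24,978.1 ≈ 74,934.3 × g
Your rotor: r = 160 mm / 2 = 80 mm = 8 cm
74,934.3 = 11.18 × 8 × (N/1000)²
(N/1000)² = 74,934.3 / 89.44 = 837.8164
N = 1000 × √837.8164 ≈ 28,945.1

≈ 28950 RPM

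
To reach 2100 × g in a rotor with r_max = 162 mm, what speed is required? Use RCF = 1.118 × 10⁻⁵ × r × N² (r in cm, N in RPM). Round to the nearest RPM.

N ≈ 3405 RPM

r = 162 mm = 16.2 cm
2,100 = 1.118 × 10⁻⁵ × 16.2 × N²
N² = 2,100 / (18.1116 × 10⁻⁵) = 11,594,779
N ≈ √11,594,779 ≈ 3,405.1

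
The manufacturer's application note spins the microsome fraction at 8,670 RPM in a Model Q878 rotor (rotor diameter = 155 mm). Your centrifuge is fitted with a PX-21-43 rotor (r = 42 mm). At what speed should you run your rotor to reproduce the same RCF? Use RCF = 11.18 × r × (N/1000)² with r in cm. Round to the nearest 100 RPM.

Original rotor: r = 155 mm / 2 = 77.5 mm = 7.75 cm
RCF_original = 11.18 × 7.75 × (8.67)² = 11.18 × 7.75 × 75.1689 ≈ 6,513 × g
Your rotor: r = 42 mm = 4.2 cm
6,513 = 11.18 × 4.2 × (N/1000)²
(N/1000)² = 6,513 / 46.956 = 138.7043
N = 1000 × √138.7043 ≈ 11,777.3

≈ 11800 RPM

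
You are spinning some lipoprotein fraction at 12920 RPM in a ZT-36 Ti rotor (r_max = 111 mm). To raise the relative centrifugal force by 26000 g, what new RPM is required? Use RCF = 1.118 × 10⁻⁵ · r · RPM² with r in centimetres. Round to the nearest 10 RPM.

N₂ ≈ 19400 RPM

r = 111 mm = 11.1 cm
Current RCF = 1.118 × 10⁻⁵ × 11.1 × (12920)² = 1.118 × 10⁻⁵ × 11.1 × 166,926,400 ≈ 20,715.2 × g
Target RCF = 20,715.2 + 26,000 = 46,715.2 × g
N² = 46,715.2 / (12.4098 × 10⁻⁵) = 376,437,976
N ≈ √376,437,976 ≈ 19,402.0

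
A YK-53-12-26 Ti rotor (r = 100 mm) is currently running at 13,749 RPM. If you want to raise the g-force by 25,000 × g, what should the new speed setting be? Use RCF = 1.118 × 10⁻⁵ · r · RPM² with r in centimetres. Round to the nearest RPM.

r = 100 mm = 10.0 cm
Current RCF = 1.118 × 10⁻⁵ × 10 × (13749)² = 1.118 × 10⁻⁵ × 10 × 189,035,001 ≈ 21,134.1 × g
Target RCF = 21,134.1 + 25,000 = 46,134.1 × g
N² = 46,134.1 / (11.18 × 10⁻⁵) = 412,648,479
N ≈ √412,648,479 ≈ 20,313.8

≈ 20314 RPM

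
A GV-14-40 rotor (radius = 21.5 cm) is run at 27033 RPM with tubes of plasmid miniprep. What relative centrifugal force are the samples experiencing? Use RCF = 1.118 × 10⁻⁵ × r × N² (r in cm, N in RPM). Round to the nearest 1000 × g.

RCF = 1.118 × 10⁻⁵ × r × N²
RCF = 1.118 × 10⁻⁵ × 21.5 × (27033)² = 1.118 × 10⁻⁵ × 21.5 × 730,783,089 ≈ 175,658.3 × g

RCF ≈ 176000 x g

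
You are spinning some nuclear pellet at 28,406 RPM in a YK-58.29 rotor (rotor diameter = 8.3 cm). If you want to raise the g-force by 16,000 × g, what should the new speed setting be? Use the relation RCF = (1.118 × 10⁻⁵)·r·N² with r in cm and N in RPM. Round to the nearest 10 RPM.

r = 8.3 / 2 = 4.15 cm
Current RCF = 1.118 × 10⁻⁵ × 4.15 × (28406)² = 1.118 × 10⁻⁵ × 4.15 × 806,900,836 ≈ 37,437.8 × g
Target RCF = 37,437.8 + 16,000 = 53,437.8 × g
N² = 53,437.8 / (4.6397 × 10⁻⁵) = 1,151,751,191
N ≈ √1,151,751,191 ≈ 33,937.5

≈ 33940 RPM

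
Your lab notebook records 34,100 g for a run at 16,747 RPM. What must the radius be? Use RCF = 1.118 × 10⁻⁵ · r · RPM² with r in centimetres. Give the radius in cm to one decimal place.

34100 = 1.118 × 10⁻⁵ × r × (16747)²
r = 34100 / (1.118 × 10⁻⁵ × 280,462,009) = 34100 / 3135.565 ≈ 10.875 cm

r ≈ 10.9 cm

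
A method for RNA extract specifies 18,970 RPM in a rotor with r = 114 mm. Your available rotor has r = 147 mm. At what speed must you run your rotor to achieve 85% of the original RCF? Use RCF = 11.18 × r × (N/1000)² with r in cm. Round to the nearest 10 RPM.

Original rotor: r = 114 mm = 11.4 cm
RCF_original = 11.18 × 11.4 × (18.97)² = 11.18 × 11.4 × 359.8609 ≈ 45,865 × g
Target RCF = 0.85 × 45,865 ≈ 38,985.2 × g
Your rotor: r = 147 mm = 14.7 cm
38,985.2 = 11.18 × 14.7 × (N/1000)²
(N/1000)² = 38,985.2 / 164.346 = 237.2142
N = 1000 × √237.2142 ≈ 15,401.8

15400 RPM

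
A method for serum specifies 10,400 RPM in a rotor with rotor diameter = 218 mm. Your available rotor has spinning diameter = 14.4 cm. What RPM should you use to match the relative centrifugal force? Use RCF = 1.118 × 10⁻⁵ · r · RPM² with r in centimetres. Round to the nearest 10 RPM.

≈ 12800 RPM

Original rotor: r = 218 mm / 2 = 109 mm = 10.9 cm
RCF_original = 1.118 × 10⁻⁵ × 10.9 × (10400)² = 1.118 × 10⁻⁵ × 10.9 × 108,160,000 ≈ 13,180.6 × g
Your rotor: r = 14.4 / 2 = 7.2 cm
13,180.6 = 1.118 × 10⁻⁵ × 7.2 × N²
N² = 13,180.6 / (8.0496 × 10⁻⁵) = 163,742,298
N ≈ √163,742,298 ≈ 12,796.2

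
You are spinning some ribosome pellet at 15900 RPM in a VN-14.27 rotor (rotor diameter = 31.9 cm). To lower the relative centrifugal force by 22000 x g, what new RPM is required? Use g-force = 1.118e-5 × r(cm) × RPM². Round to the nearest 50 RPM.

N₂ ≈ 11400 RPM

r = 31.9 / 2 = 15.95 cm
Current RCF = 1.118 × 10⁻⁵ × 15.95 × (15900)² = 1.118 × 10⁻⁵ × 15.95 × 252,810,000 ≈ 45,081.3 × g
Target RCF = 45,081.3 − 22,000 = 23,081.3 × g
N² = 23,081.3 / (17.8321 × 10⁻⁵) = 129,436,802
N ≈ √129,436,802 ≈ 11,377.0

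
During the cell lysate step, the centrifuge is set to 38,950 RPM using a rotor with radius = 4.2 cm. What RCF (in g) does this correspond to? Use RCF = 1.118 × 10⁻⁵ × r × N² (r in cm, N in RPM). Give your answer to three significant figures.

RCF = 1.118 × 10⁻⁵ × r × N²
RCF = 1.118 × 10⁻⁵ × 4.2 × (38950)² = 1.118 × 10⁻⁵ × 4.2 × 1,517,102,500 ≈ 71,237.1 × g

71200 g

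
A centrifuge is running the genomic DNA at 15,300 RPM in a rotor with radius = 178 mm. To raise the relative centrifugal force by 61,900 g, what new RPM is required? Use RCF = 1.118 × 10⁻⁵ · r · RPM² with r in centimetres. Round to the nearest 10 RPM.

N₂ ≈ 23350 RPM

r = 178 mm = 17.8 cm
Current RCF = 1.118 × 10⁻⁵ × 17.8 × (15300)² = 1.118 × 10⁻⁵ × 17.8 × 234,090,000 ≈ 46,584.8 × g
Target RCF = 46,584.8 + 61,900 = 108,484.8 × g
N² = 108,484.8 / (19.9004 × 10⁻⁵) = 545,138,791
N ≈ √545,138,791 ≈ 23,348.2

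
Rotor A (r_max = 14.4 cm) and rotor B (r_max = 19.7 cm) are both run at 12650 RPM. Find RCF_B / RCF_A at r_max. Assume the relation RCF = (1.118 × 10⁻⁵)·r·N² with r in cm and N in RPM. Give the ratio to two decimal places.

1.37

At fixed N, RCF ∝ r, so RCF_B/RCF_A = r_B/r_A = 19.7 / 14.4 = 1.3681.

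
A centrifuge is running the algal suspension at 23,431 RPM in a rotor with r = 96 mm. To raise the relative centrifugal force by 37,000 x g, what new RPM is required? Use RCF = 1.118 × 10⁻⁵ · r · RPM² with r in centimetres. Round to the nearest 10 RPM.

≈ 29900 RPM

r = 96 mm = 9.6 cm
Current RCF = 1.118 × 10⁻⁵ × 9.6 × (23431)² = 1.118 × 10⁻⁵ × 9.6 × 549,011,761 ≈ 58,924.3 × g
Target RCF = 58,924.3 + 37,000 = 95,924.3 × g
N² = 95,924.3 / (10.7328 × 10⁻⁵) = 893,749,068
N ≈ √893,749,068 ≈ 29,895.6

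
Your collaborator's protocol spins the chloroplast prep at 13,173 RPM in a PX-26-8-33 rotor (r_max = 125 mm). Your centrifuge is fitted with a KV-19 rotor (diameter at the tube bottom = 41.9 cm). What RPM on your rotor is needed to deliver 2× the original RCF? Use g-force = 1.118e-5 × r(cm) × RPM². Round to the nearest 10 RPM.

≈ 14390 RPM

Original rotor: r = 125 mm = 12.5 cm
RCF_original = 1.118 × 10⁻⁵ × 12.5 × (13173)² = 1.118 × 10⁻⁵ × 12.5 × 173,527,929 ≈ 24,250.5 × g
Target RCF = 2 × 24,250.5 ≈ 48,501 × g
Your rotor: r = 41.9 / 2 = 20.95 cm
48,501 = 1.118 × 10⁻⁵ × 20.95 × N²
N² = 48,501 / (23.4221 × 10⁻⁵) = 207,073,661
N ≈ √207,073,661 ≈ 14,390.1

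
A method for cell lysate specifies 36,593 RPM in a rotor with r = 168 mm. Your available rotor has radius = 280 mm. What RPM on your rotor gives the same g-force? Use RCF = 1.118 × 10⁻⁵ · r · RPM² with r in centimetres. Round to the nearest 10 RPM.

Original rotor: r = 168 mm = 16.8 cm
RCF_original = 1.118 × 10⁻⁵ × 16.8 × (36593)² = 1.118 × 10⁻⁵ × 16.8 × 1,339,047,649 ≈ 251,505.3 × g
Your rotor: r = 280 mm = 28.0 cm
251,505.3 = 1.118 × 10⁻⁵ × 28 × N²
N² = 251,505.3 / (31.304 × 10⁻⁵) = 803,428,635
N ≈ √803,428,635 ≈ 28,344.8

≈ 28340 RPM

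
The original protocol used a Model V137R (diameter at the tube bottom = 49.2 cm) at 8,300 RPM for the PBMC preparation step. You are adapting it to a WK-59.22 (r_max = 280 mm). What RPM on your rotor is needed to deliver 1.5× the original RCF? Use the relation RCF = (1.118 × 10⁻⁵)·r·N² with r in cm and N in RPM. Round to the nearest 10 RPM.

≈ 9530 RPM

Original rotor: r = 49.2 / 2 = 24.6 cm
RCF_original = 1.118 × 10⁻⁵ × 24.6 × (8300)² = 1.118 × 10⁻⁵ × 24.6 × 68,890,000 ≈ 18,946.7 × g
Target RCF = 1.5 × 18,946.7 ≈ 28,420.1 × g
Your rotor: r = 280 mm = 28.0 cm
28,420.1 = 1.118 × 10⁻⁵ × 28 × N²
N² = 28,420.1 / (31.304 × 10⁻⁵) = 90,787,439
N ≈ √90,787,439 ≈ 9,528.2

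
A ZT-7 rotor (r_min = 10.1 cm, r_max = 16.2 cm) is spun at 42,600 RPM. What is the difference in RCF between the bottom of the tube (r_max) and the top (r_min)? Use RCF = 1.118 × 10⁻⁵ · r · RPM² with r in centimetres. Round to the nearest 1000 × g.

≈ 124000 g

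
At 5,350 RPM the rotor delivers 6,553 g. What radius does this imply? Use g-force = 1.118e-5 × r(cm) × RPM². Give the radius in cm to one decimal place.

r ≈ 20.5 cm

6553 = 1.118 × 10⁻⁵ × r × (5350)²
r = 6553 / (1.118 × 10⁻⁵ × 28,622,500) = 6553 / 319.9995 ≈ 20.478 cm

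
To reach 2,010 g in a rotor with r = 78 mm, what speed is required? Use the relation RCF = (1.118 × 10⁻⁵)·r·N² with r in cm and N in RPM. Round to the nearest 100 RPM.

≈ 4800 RPM

r = 78 mm = 7.8 cm
2,010 = 1.118 × 10⁻⁵ × 7.8 × N²
N² = 2,010 / (8.7204 × 10⁻⁵) = 23,049,401
N ≈ √23,049,401 ≈ 4,801.0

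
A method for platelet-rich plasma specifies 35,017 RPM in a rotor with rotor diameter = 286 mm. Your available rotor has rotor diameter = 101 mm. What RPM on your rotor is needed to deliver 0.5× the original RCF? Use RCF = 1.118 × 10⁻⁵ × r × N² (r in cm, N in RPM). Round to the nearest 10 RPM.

41670 RPM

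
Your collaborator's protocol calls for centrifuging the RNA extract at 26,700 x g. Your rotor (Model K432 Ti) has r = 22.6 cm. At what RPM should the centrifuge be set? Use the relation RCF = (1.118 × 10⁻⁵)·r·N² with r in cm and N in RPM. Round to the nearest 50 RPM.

RCF = 1.118 × 10⁻⁵ × r × N²
26,700 = 1.118 × 10⁻⁵ × 22.6 × N²
N² = 26,700 / (25.2668 × 10⁻⁵) = 105,672,266
N ≈ √105,672,266 ≈ 10,279.7

10300 RPM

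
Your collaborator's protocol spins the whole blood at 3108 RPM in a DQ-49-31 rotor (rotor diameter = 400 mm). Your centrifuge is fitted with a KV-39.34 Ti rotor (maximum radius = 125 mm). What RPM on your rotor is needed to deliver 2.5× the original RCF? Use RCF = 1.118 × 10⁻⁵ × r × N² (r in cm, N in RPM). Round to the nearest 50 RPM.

6200 RPM

Original rotor: r = 400 mm / 2 = 200 mm = 20 cm
RCF = 1.118 × 10⁻⁵ × r × N²
RCF_original = 1.118 × 10⁻⁵ × 20 × (3108)² = 1.118 × 10⁻⁵ × 20 × 9,659,664 ≈ 2,159.9 × g
Target RCF = 2.5 × 2,159.9 ≈ 5,399.8 × g
Your rotor: r = 125 mm = 12.5 cm
5,399.8 = 1.118 × 10⁻⁵ × 12.5 × N²
N² = 5,399.8 / (13.975 × 10⁻⁵) = 38,638,998
N ≈ √38,638,998 ≈ 6,216.0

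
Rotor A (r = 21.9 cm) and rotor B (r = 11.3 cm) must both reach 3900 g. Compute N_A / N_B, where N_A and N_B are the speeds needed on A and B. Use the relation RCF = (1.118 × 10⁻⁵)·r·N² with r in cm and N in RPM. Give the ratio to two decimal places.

At fixed RCF, N ∝ 1/√r, so N_A/N_B = √(r_B/r_A) = √(11.3/21.9) = √0.515982 = 0.7183.

0.72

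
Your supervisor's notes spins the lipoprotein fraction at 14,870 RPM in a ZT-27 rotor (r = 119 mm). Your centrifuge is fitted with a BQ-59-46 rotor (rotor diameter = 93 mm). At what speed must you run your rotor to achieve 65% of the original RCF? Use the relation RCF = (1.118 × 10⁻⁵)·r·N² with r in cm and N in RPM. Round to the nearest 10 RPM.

≈ 19180 RPM

Original rotor: r = 119 mm = 11.9 cm
RCF_original = 1.118 × 10⁻⁵ × 11.9 × (14870)² = 1.118 × 10⁻⁵ × 11.9 × 221,116,900 ≈ 29,417.8 × g
Target RCF = 0.65 × 29,417.8 ≈ 19,121.6 × g
Your rotor: r = 93 mm / 2 = 46.5 mm = 4.65 cm
19,121.6 = 1.118 × 10⁻⁵ × 4.65 × N²
N² = 19,121.6 / (5.1987 × 10⁻⁵) = 367,815,031
N ≈ √367,815,031 ≈ 19,178.5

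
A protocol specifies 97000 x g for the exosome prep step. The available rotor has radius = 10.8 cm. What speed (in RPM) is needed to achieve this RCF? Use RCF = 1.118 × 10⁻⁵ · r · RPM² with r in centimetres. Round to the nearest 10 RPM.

≈ 28340 RPM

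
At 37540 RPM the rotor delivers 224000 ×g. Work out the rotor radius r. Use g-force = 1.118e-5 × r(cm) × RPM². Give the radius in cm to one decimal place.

≈ 14.2 cm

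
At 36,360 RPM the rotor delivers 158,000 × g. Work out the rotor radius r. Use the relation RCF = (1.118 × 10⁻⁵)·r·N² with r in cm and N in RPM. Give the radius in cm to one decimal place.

158000 = 1.118 × 10⁻⁵ × r × (36360)²
r = 158000 / (1.118 × 10⁻⁵ × 1,322,049,600) = 158000 / 14780.51 ≈ 10.690 cm

≈ 10.7 cm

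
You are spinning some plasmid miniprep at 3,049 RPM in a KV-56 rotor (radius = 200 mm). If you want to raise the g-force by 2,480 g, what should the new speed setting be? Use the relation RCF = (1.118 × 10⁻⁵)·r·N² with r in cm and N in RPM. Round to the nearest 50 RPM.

r = 200 mm = 20.0 cm
Current RCF = 1.118 × 10⁻⁵ × 20 × (3049)² = 1.118 × 10⁻⁵ × 20 × 9,296,401 ≈ 2,078.7 × g
Target RCF = 2,078.7 + 2,480 = 4,558.7 × g
N² = 4,558.7 / (22.36 × 10⁻⁵) = 20,387,746
N ≈ √20,387,746 ≈ 4,515.3

N₂ ≈ 4500 RPM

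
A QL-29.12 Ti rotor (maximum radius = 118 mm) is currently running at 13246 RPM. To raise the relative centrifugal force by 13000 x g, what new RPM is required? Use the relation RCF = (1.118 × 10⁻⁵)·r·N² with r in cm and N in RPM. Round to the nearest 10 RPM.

N₂ ≈ 16550 RPM

r = 118 mm = 11.8 cm
Current RCF = 1.118 × 10⁻⁵ × 11.8 × (13246)² = 1.118 × 10⁻⁵ × 11.8 × 175,456,516 ≈ 23,146.9 × g
Target RCF = 23,146.9 + 13,000 = 36,146.9 × g
N² = 36,146.9 / (13.1924 × 10⁻⁵) = 273,997,908
N ≈ √273,997,908 ≈ 16,552.9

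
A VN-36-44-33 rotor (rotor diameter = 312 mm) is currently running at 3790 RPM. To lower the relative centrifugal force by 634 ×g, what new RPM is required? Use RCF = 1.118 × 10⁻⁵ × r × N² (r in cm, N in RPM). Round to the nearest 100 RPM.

r = 312 mm / 2 = 156 mm = 15.6 cm
Current RCF = 1.118 × 10⁻⁵ × 15.6 × (3790)² = 1.118 × 10⁻⁵ × 15.6 × 14,364,100 ≈ 2,505.2 × g
Target RCF = 2,505.2 − 634 = 1,871.2 × g
N² = 1,871.2 / (17.4408 × 10⁻⁵) = 10,728,866
N ≈ √10,728,866 ≈ 3,275.5

≈ 3300 RPM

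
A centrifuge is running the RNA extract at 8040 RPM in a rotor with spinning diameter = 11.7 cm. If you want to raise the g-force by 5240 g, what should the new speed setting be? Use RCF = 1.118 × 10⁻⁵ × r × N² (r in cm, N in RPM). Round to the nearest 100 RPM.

≈ 12000 RPM

r = 11.7 / 2 = 5.85 cm
Current RCF = 1.118 × 10⁻⁵ × 5.85 × (8040)² = 1.118 × 10⁻⁵ × 5.85 × 64,641,600 ≈ 4,227.8 × g
Target RCF = 4,227.8 + 5,240 = 9,467.8 × g
N² = 9,467.8 / (6.5403 × 10⁻⁵) = 144,760,944
N ≈ √144,760,944 ≈ 12,031.7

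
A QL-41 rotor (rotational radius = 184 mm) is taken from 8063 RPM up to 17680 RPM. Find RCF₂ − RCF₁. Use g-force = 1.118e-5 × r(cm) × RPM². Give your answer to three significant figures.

r = 184 mm = 18.4 cm
RCF₁ = 1.118 × 10⁻⁵ × 18.4 × (8063)² = 1.118 × 10⁻⁵ × 18.4 × 65,011,969 ≈ 13,373.7 × g
RCF₂ = 1.118 × 10⁻⁵ × 18.4 × (17680)² = 1.118 × 10⁻⁵ × 18.4 × 312,582,400 ≈ 64,302 × g
Increase = 64,302 − 13,373.7 = 50,928.3

50900 × g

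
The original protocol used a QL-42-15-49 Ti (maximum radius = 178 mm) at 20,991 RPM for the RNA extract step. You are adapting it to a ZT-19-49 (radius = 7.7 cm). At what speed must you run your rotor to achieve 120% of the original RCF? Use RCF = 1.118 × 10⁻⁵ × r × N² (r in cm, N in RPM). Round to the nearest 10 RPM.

≈ 34960 RPM

Original rotor: r = 178 mm = 17.8 cm
RCF_original = 1.118 × 10⁻⁵ × 17.8 × (20991)² = 1.118 × 10⁻⁵ × 17.8 × 440,622,081 ≈ 87,685.6 × g
Target RCF = 1.2 × 87,685.6 ≈ 105,222.7 × g
105,222.7 = 1.118 × 10⁻⁵ × 7.7 × N²
N² = 105,222.7 / (8.6086 × 10⁻⁵) = 1,222,297,470
N ≈ √1,222,297,470 ≈ 34,961.4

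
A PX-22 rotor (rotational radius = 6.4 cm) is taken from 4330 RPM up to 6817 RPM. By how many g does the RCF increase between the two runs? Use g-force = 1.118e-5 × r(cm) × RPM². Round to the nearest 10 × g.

RCF₁ = 1.118 × 10⁻⁵ × 6.4 × (4330)² = 1.118 × 10⁻⁵ × 6.4 × 18,748,900 ≈ 1,341.5 × g
RCF₂ = 1.118 × 10⁻⁵ × 6.4 × (6817)² = 1.118 × 10⁻⁵ × 6.4 × 46,471,489 ≈ 3,325.1 × g
Increase = 3,325.1 − 1,341.5 = 1,983.6

1980 g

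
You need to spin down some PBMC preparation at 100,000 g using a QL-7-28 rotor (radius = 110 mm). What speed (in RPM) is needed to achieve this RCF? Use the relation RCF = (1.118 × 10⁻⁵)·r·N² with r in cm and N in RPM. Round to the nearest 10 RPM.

r = 110 mm = 11.0 cm
RCF = 1.118 × 10⁻⁵ × r × N²
100,000 = 1.118 × 10⁻⁵ × 11 × N²
N² = 100,000 / (12.298 × 10⁻⁵) = 813,140,348
N ≈ √813,140,348 ≈ 28,515.6

N ≈ 28520 RPM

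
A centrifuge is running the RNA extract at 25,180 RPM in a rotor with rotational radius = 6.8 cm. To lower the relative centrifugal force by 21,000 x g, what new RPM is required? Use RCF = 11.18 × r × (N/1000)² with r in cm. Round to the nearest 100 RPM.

Current RCF = 11.18 × 6.8 × (25.18)² = 11.18 × 6.8 × 634.0324 ≈ 48,201.7 × g
Target RCF = 48,201.7 − 21,000 = 27,201.7 × g
(N/1000)² = 27,201.7 / 76.024 = 357.8041
N = 1000 × √357.8041 ≈ 18,915.7

18900 RPM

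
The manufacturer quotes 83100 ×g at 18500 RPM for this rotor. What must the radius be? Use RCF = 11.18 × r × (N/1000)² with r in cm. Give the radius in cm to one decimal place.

r ≈ 21.7 cm

RCF = 11.18 × r × (N/1000)²
83100 = 11.18 × r × (18.5)²
r = 83100 / (11.18 × 342.25) = 83100 / 3826.355 ≈ 21.718 cm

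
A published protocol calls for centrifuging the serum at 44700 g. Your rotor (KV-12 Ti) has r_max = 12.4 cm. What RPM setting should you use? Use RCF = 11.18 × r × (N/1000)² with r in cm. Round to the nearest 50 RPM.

RCF = 11.18 × r × (N/1000)²
44,700 = 11.18 × 12.4 × (N/1000)²
(N/1000)² = 44,700 / 138.632 = 322.4364
N = 1000 × √322.4364 ≈ 17,956.5

N ≈ 17950 RPM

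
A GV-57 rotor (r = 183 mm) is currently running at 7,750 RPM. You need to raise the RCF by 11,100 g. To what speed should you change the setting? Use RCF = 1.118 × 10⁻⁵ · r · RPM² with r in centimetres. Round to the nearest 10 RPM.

r = 183 mm = 18.3 cm
Current RCF = 1.118 × 10⁻⁵ × 18.3 × (7750)² = 1.118 × 10⁻⁵ × 18.3 × 60,062,500 ≈ 12,288.4 × g
Target RCF = 12,288.4 + 11,100 = 23,388.4 × g
N² = 23,388.4 / (20.4594 × 10⁻⁵) = 114,316,158
N ≈ √114,316,158 ≈ 10,691.9

10690 RPM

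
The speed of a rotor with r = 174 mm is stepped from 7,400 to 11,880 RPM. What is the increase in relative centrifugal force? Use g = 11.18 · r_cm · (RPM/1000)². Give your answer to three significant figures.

16800 g

r = 174 mm = 17.4 cm
RCF₁ = 11.18 × 17.4 × (7.4)² = 11.18 × 17.4 × 54.76 ≈ 10,652.6 × g
RCF₂ = 11.18 × 17.4 × (11.88)² = 11.18 × 17.4 × 141.1344 ≈ 27,455.2 × g
Increase = 27,455.2 − 10,652.6 = 16,802.6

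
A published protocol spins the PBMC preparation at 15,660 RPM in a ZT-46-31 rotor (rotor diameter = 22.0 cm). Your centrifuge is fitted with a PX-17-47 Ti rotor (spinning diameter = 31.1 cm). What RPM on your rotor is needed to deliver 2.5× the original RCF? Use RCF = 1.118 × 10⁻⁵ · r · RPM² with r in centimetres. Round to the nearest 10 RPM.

≈ 20830 RPM

Original rotor: r = 22.0 / 2 = 11 cm
RCF = 1.118 × 10⁻⁵ × r × N²
RCF_original = 1.118 × 10⁻⁵ × 11 × (15660)² = 1.118 × 10⁻⁵ × 11 × 245,235,600 ≈ 30,159.1 × g
Target RCF = 2.5 × 30,159.1 ≈ 75,397.8 × g
Your rotor: r = 31.1 / 2 = 15.55 cm
75,397.8 = 1.118 × 10⁻⁵ × 15.55 × N²
N² = 75,397.8 / (17.3849 × 10⁻⁵) = 433,697,059
N ≈ √433,697,059 ≈ 20,825.4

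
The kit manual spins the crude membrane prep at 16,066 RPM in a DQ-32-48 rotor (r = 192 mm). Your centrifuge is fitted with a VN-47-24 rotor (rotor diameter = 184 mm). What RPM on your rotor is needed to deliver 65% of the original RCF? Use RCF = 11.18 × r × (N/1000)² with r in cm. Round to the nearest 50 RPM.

18700 RPM

Original rotor: r = 192 mm = 19.2 cm
RCF_original = 11.18 × 19.2 × (16.066)² = 11.18 × 19.2 × 258.116356 ≈ 55,406.2 × g
Target RCF = 0.65 × 55,406.2 ≈ 36,014 × g
Your rotor: r = 184 mm / 2 = 92 mm = 9.2 cm
36,014 = 11.18 × 9.2 × (N/1000)²
(N/1000)² = 36,014 / 102.856 = 350.14
N = 1000 × √350.14 ≈ 18,712.0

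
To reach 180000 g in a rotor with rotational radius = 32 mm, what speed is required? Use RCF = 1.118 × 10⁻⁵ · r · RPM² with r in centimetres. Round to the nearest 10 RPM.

r = 32 mm = 3.2 cm
180,000 = 1.118 × 10⁻⁵ × 3.2 × N²
N² = 180,000 / (3.5776 × 10⁻⁵) = 5,031,305,903
N ≈ √5,031,305,903 ≈ 70,931.7

≈ 70930 RPM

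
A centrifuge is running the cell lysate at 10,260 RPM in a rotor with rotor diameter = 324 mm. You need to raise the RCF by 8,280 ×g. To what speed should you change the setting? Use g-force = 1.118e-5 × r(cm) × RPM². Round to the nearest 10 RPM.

≈ 12290 RPM

r = 324 mm / 2 = 162 mm = 16.2 cm
Current RCF = 1.118 × 10⁻⁵ × 16.2 × (10260)² = 1.118 × 10⁻⁵ × 16.2 × 105,267,600 ≈ 19,065.6 × g
Target RCF = 19,065.6 + 8,280 = 27,345.6 × g
N² = 27,345.6 / (18.1116 × 10⁻⁵) = 150,983,900
N ≈ √150,983,900 ≈ 12,287.6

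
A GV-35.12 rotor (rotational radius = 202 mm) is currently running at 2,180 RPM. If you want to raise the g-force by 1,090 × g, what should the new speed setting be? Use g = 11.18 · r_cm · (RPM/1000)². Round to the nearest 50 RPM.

3100 RPM

r = 202 mm = 20.2 cm
Current RCF = 11.18 × 20.2 × (2.18)² = 11.18 × 20.2 × 4.7524 ≈ 1,073.3 × g
Target RCF = 1,073.3 + 1,090 = 2,163.3 × g
(N/1000)² = 2,163.3 / 225.836 = 9.579075
N = 1000 × √9.579075 ≈ 3,095.0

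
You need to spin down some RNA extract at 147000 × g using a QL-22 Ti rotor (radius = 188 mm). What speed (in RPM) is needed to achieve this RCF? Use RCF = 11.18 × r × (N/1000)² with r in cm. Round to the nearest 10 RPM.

≈ 26450 RPM

r = 188 mm = 18.8 cm
RCF = 11.18 × r × (N/1000)²
147,000 = 11.18 × 18.8 × (N/1000)²
(N/1000)² = 147,000 / 210.184 = 699.3872
N = 1000 × √699.3872 ≈ 26,445.9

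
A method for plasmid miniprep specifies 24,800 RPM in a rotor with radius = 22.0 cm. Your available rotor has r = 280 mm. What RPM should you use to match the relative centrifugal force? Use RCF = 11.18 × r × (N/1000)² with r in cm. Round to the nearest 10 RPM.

RCF_original = 11.18 × 22 × (24.8)² = 11.18 × 22 × 615.04 ≈ 151,275.2 × g
Your rotor: r = 280 mm = 28.0 cm
151,275.2 = 11.18 × 28 × (N/1000)²
(N/1000)² = 151,275.2 / 313.04 = 483.2456
N = 1000 × √483.2456 ≈ 21,982.8

≈ 21980 RPM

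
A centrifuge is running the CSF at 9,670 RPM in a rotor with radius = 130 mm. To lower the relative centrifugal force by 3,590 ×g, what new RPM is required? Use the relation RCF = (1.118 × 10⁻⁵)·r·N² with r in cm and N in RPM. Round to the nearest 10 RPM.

r = 130 mm = 13.0 cm
Current RCF = 1.118 × 10⁻⁵ × 13 × (9670)² = 1.118 × 10⁻⁵ × 13 × 93,508,900 ≈ 13,590.6 × g
Target RCF = 13,590.6 − 3,590 = 10,000.6 × g
N² = 10,000.6 / (14.534 × 10⁻⁵) = 68,808,312
N ≈ √68,808,312 ≈ 8,295.1

N₂ ≈ 8300 RPM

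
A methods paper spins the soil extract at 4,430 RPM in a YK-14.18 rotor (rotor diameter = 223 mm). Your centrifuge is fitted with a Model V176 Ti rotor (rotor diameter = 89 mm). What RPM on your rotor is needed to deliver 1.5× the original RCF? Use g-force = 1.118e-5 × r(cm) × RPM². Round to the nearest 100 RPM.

8600 RPM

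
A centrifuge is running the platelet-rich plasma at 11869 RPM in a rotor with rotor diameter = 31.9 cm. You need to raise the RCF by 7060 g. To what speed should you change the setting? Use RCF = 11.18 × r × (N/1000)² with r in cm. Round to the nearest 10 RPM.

N₂ ≈ 13430 RPM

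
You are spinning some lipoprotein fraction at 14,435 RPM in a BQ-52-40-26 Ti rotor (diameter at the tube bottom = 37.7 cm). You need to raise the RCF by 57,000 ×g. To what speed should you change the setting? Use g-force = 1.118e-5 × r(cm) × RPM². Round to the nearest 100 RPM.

r = 37.7 / 2 = 18.85 cm
Current RCF = 1.118 × 10⁻⁵ × 18.85 × (14435)² = 1.118 × 10⁻⁵ × 18.85 × 208,369,225 ≈ 43,912.4 × g
Target RCF = 43,912.4 + 57,000 = 100,912.4 × g
N² = 100,912.4 / (21.0743 × 10⁻⁵) = 478,841,053
N ≈ √478,841,053 ≈ 21,882.4

N₂ ≈ 21900 RPM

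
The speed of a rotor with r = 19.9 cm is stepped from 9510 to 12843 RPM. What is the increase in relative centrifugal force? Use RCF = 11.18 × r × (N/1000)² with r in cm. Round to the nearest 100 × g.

16600 × g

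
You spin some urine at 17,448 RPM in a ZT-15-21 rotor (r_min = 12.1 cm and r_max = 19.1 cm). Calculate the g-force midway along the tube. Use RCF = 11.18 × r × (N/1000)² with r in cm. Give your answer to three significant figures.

53100 ×g

r_avg = (12.1 + 19.1) / 2 = 15.6 cm
RCF = 11.18 × r × (N/1000)²
RCF = 11.18 × 15.6 × (17.448)² = 11.18 × 15.6 × 304.432704 ≈ 53,095.5 × g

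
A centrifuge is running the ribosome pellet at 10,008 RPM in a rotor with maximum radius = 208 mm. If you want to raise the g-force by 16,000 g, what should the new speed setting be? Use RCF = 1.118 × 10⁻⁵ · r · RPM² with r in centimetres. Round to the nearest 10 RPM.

≈ 13000 RPM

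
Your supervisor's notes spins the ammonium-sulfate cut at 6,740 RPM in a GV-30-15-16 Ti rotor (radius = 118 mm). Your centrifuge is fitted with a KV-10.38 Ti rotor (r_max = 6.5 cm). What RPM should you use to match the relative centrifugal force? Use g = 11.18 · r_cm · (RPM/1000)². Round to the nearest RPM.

9081 RPM

Original rotor: r = 118 mm = 11.8 cm
RCF = 11.18 × r × (N/1000)²
RCF_original = 11.18 × 11.8 × (6.74)² = 11.18 × 11.8 × 45.4276 ≈ 5,993 × g
5,993 = 11.18 × 6.5 × (N/1000)²
(N/1000)² = 5,993 / 72.67 = 82.46869
N = 1000 × √82.46869 ≈ 9,081.2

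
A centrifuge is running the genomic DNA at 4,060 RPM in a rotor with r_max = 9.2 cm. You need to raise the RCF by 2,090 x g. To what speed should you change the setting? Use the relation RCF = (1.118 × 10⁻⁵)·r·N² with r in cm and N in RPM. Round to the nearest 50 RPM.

N₂ ≈ 6050 RPM

Current RCF = 1.118 × 10⁻⁵ × 9.2 × (4060)² = 1.118 × 10⁻⁵ × 9.2 × 16,483,600 ≈ 1,695.4 × g
Target RCF = 1,695.4 + 2,090 = 3,785.4 × g
N² = 3,785.4 / (10.2856 × 10⁻⁵) = 36,802,909
N ≈ √36,802,909 ≈ 6,066.5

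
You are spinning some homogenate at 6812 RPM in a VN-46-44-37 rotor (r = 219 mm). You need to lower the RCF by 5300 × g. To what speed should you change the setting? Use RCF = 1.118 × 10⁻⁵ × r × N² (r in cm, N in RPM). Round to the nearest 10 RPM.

r = 219 mm = 21.9 cm
Current RCF = 1.118 × 10⁻⁵ × 21.9 × (6812)² = 1.118 × 10⁻⁵ × 21.9 × 46,403,344 ≈ 11,361.5 × g
Target RCF = 11,361.5 − 5,300 = 6,061.5 × g
N² = 6,061.5 / (24.4842 × 10⁻⁵) = 24,756,782
N ≈ √24,756,782 ≈ 4,975.6

N₂ ≈ 4980 RPM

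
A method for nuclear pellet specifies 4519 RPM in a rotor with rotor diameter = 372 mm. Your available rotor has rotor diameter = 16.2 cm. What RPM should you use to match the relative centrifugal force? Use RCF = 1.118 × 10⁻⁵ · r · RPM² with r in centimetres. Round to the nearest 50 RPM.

Original rotor: r = 372 mm / 2 = 186 mm = 18.6 cm
RCF = 1.118 × 10⁻⁵ × r × N²
RCF_original = 1.118 × 10⁻⁵ × 18.6 × (4519)² = 1.118 × 10⁻⁵ × 18.6 × 20,421,361 ≈ 4,246.6 × g
Your rotor: r = 16.2 / 2 = 8.1 cm
4,246.6 = 1.118 × 10⁻⁵ × 8.1 × N²
N² = 4,246.6 / (9.0558 × 10⁻⁵) = 46,893,703
N ≈ √46,893,703 ≈ 6,847.9

6850 RPM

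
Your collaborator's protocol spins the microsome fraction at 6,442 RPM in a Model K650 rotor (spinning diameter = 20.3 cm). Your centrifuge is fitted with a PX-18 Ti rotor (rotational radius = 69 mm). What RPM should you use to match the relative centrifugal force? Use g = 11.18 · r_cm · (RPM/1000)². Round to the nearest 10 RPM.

≈ 7810 RPM

Original rotor: r = 20.3 / 2 = 10.15 cm
RCF = 11.18 × r × (N/1000)²
RCF_original = 11.18 × 10.15 × (6.442)² = 11.18 × 10.15 × 41.499364 ≈ 4,709.2 × g
Your rotor: r = 69 mm = 6.9 cm
4,709.2 = 11.18 × 6.9 × (N/1000)²
(N/1000)² = 4,709.2 / 77.142 = 61.04586
N = 1000 × √61.04586 ≈ 7,813.2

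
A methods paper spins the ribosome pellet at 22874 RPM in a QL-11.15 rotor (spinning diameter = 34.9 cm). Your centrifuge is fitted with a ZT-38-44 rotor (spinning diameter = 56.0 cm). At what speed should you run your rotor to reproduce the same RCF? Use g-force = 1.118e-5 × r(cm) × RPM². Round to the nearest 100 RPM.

18100 RPM

Original rotor: r = 34.9 / 2 = 17.45 cm
RCF = 1.118 × 10⁻⁵ × r × N²
RCF_original = 1.118 × 10⁻⁵ × 17.45 × (22874)² = 1.118 × 10⁻⁵ × 17.45 × 523,219,876 ≈ 102,075.5 × g
Your rotor: r = 56.0 / 2 = 28 cm
102,075.5 = 1.118 × 10⁻⁵ × 28 × N²
N² = 102,075.5 / (31.304 × 10⁻⁵) = 326,078,137
N ≈ √326,078,137 ≈ 18,057.6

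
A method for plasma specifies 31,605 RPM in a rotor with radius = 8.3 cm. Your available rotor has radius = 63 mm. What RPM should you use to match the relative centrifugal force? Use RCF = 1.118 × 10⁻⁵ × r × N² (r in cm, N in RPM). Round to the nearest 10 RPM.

RCF = 1.118 × 10⁻⁵ × r × N²
RCF_original = 1.118 × 10⁻⁵ × 8.3 × (31605)² = 1.118 × 10⁻⁵ × 8.3 × 998,876,025 ≈ 92,689.7 × g
Your rotor: r = 63 mm = 6.3 cm
92,689.7 = 1.118 × 10⁻⁵ × 6.3 × N²
N² = 92,689.7 / (7.0434 × 10⁻⁵) = 1,315,979,499
N ≈ √1,315,979,499 ≈ 36,276.4

≈ 36280 RPM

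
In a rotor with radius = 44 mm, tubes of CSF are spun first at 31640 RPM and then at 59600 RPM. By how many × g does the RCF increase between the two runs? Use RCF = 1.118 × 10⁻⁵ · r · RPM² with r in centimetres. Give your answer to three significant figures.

r = 44 mm = 4.4 cm
RCF₁ = 1.118 × 10⁻⁵ × 4.4 × (31640)² = 1.118 × 10⁻⁵ × 4.4 × 1,001,089,600 ≈ 49,245.6 × g
RCF₂ = 1.118 × 10⁻⁵ × 4.4 × (59600)² = 1.118 × 10⁻⁵ × 4.4 × 3,552,160,000 ≈ 174,737.9 × g
Increase = 174,737.9 − 49,245.6 = 125,492.3

125000 × g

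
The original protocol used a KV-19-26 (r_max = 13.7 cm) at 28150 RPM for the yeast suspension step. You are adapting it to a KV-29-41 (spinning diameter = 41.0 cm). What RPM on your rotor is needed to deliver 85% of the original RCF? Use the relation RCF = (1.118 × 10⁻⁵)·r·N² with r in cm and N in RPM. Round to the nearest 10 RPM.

≈ 21220 RPM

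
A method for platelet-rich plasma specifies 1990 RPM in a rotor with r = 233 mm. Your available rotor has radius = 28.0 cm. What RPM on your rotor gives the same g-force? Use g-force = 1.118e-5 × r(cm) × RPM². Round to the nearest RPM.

≈ 1815 RPM

Original rotor: r = 233 mm = 23.3 cm
RCF_original = 1.118 × 10⁻⁵ × 23.3 × (1990)² = 1.118 × 10⁻⁵ × 23.3 × 3,960,100 ≈ 1,031.6 × g
1,031.6 = 1.118 × 10⁻⁵ × 28 × N²
N² = 1,031.6 / (31.304 × 10⁻⁵) = 3,295,426
N ≈ √3,295,426 ≈ 1,815.3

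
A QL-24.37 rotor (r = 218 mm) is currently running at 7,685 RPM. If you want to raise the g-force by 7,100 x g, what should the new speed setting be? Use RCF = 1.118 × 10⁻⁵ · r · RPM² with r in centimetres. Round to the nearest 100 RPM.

r = 218 mm = 21.8 cm
Current RCF = 1.118 × 10⁻⁵ × 21.8 × (7685)² = 1.118 × 10⁻⁵ × 21.8 × 59,059,225 ≈ 14,394.2 × g
Target RCF = 14,394.2 + 7,100 = 21,494.2 × g
N² = 21,494.2 / (24.3724 × 10⁻⁵) = 88,190,740
N ≈ √88,190,740 ≈ 9,391.0

9400 RPM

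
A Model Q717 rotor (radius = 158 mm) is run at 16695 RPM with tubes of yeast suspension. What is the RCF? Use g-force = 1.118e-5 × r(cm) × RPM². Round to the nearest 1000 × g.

r = 158 mm = 15.8 cm
RCF = 1.118 × 10⁻⁵ × r × N²
RCF = 1.118 × 10⁻⁵ × 15.8 × (16695)² = 1.118 × 10⁻⁵ × 15.8 × 278,723,025 ≈ 49,234.8 × g

≈ 49000 ×g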